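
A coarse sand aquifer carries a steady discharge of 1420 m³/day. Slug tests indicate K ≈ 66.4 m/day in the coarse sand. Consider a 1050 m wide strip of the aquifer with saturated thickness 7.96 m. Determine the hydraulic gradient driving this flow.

0.00256

Cross-sectional area A = 1050 × 7.96 = 8358 m².
From Q = K·A·i, i = Q / (K·A) = 1420 / (66.40 × 8358) = 0.002559.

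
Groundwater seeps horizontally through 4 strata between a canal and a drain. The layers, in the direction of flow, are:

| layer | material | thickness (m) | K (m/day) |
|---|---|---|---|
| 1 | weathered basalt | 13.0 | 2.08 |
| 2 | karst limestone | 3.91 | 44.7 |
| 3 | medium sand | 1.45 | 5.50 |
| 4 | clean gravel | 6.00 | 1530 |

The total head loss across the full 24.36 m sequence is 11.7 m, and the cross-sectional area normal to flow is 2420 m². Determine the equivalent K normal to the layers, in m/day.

3.69

Flow is perpendicular to layering, so the layers act in series and the equivalent K is the thickness-weighted harmonic mean.
Total thickness L = 13.0 + 3.91 + 1.45 + 6.00 = 24.36 m.
Σ(b_i/K_i) = 13.0/2.08 + 3.91/44.7 + 1.45/5.50 + 6.00/1530 = 6.605 d.
K_eq = L / Σ(b_i/K_i) = 24.36 / 6.605 = 3.688 m/day.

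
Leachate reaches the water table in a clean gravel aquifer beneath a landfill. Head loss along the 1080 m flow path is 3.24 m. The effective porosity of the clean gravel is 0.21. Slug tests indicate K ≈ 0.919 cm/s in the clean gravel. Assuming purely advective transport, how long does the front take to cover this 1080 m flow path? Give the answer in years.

0.261

Convert K: 0.919 cm/s × 864 = 794.0 m/day.
Hydraulic gradient i = Δh / L = 3.24 / 1080 = 0.003000.
Darcy flux q = K · i = 794.0 × 0.003000 = 2.382 m/day.
Seepage velocity v = q / n_e = 2.382 / 0.21 = 11.34 m/day.
Travel time t = L / v = 1080 / 11.34 = 95.21 days = 0.2607 years.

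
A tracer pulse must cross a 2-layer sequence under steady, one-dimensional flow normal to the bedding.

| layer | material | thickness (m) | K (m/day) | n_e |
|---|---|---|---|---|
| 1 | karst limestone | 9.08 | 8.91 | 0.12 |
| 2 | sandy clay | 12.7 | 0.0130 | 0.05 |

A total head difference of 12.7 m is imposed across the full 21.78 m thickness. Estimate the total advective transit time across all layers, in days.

133

With flow normal to the layers, continuity requires the same specific discharge q through every layer.
Σ(b_i/K_i) = 9.08/8.91 + 12.7/0.0130 = 977.9 d.
q = Δh / Σ(b_i/K_i) = 12.7 / 977.9 = 0.01299 m/day.
In each layer the seepage velocity is v_i = q/n_i, so the layer transit time is t_i = b_i·n_i / q:
  layer 1 (karst limestone): t_1 = 9.08 × 0.12 / 0.01299 = 83.90 d
  layer 2 (sandy clay): t_2 = 12.7 × 0.05 / 0.01299 = 48.90 d
Total t = Σ t_i = 132.8 days.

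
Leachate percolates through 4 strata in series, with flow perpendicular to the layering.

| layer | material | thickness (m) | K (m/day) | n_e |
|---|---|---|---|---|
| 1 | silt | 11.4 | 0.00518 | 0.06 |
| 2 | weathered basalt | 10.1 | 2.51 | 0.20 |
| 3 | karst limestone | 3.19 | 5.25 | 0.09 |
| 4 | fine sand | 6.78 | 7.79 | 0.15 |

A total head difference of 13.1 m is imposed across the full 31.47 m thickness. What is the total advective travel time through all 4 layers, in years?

With flow normal to the layers, continuity requires the same specific discharge q through every layer.
Σ(b_i/K_i) = 11.4/0.00518 + 10.1/2.51 + 3.19/5.25 + 6.78/7.79 = 2206 d.
q = Δh / Σ(b_i/K_i) = 13.1 / 2206 = 0.005938 m/day.
In each layer the seepage velocity is v_i = q/n_i, so the layer transit time is t_i = b_i·n_i / q:
  layer 1 (silt): t_1 = 11.4 × 0.06 / 0.005938 = 115.2 d
  layer 2 (weathered basalt): t_2 = 10.1 × 0.20 / 0.005938 = 340.2 d
  layer 3 (karst limestone): t_3 = 3.19 × 0.09 / 0.005938 = 48.35 d
  layer 4 (fine sand): t_4 = 6.78 × 0.15 / 0.005938 = 171.3 d
Total t = Σ t_i = 675.0 days = 1.848 years.

1.85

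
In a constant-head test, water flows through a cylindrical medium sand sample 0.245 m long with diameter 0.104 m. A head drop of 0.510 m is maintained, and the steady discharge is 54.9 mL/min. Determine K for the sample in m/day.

Cross-sectional area A = π·(d/2)² = π × (0.104/2)² = 0.008495 m².
Convert discharge: 54.9 mL/min = 9.150e-07 m³/s.
Darcy's law rearranged: K = Q·L / (A·Δh) = 9.150e-07 × 0.245 / (0.008495 × 0.510) = 5.174e-05 m/s = 4.471 m/day.

4.47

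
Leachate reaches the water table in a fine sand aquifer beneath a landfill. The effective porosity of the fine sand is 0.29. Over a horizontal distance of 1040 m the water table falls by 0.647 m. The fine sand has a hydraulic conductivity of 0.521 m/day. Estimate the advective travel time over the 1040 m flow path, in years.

2550

Hydraulic gradient i = Δh / L = 0.647 / 1040 = 0.0006221.
Darcy flux q = K · i = 0.5210 × 0.0006221 = 0.0003241 m/day.
Seepage velocity v = q / n_e = 0.0003241 / 0.29 = 0.001118 m/day.
Travel time t = L / v = 1040 / 0.001118 = 9.305e+05 days = 2548 years.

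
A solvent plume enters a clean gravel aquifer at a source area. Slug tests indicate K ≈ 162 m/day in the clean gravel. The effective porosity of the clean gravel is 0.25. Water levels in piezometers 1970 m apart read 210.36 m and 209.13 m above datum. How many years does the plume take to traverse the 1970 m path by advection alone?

Hydraulic gradient i = (210.36 − 209.13) / 1970 = 1.23 / 1970 = 0.0006244.
Darcy flux q = K · i = 162.0 × 0.0006244 = 0.1011 m/day.
Seepage velocity v = q / n_e = 0.1011 / 0.25 = 0.4046 m/day.
Travel time t = L / v = 1970 / 0.4046 = 4869 days = 13.33 years.

13.3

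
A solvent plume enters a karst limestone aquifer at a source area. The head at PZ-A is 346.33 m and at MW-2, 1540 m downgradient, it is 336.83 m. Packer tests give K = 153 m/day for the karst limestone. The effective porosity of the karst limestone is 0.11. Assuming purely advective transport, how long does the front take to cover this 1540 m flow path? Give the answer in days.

179

Hydraulic gradient i = (346.33 − 336.83) / 1540 = 9.5 / 1540 = 0.006169.
Darcy flux q = K · i = 153.0 × 0.006169 = 0.9438 m/day.
Seepage velocity v = q / n_e = 0.9438 / 0.11 = 8.580 m/day.
Travel time t = L / v = 1540 / 8.580 = 179.5 days.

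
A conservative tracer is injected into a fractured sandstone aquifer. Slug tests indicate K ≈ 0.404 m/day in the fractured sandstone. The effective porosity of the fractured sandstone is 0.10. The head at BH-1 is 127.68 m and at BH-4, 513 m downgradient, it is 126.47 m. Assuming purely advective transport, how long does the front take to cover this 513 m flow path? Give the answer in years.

Hydraulic gradient i = (127.68 − 126.47) / 513 = 1.21 / 513 = 0.002359.
Darcy flux q = K · i = 0.4040 × 0.002359 = 0.0009529 m/day.
Seepage velocity v = q / n_e = 0.0009529 / 0.10 = 0.009529 m/day.
Travel time t = L / v = 513 / 0.009529 = 53835 days = 147.4 years.

147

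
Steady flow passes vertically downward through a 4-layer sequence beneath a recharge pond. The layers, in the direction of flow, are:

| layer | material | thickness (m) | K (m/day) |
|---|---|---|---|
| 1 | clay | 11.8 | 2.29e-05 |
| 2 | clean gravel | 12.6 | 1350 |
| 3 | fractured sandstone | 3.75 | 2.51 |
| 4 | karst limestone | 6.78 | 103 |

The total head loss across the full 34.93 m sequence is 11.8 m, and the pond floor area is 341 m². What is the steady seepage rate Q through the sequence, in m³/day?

0.00781

Flow is perpendicular to layering, so the layers act in series and the equivalent K is the thickness-weighted harmonic mean.
Total thickness L = 11.8 + 12.6 + 3.75 + 6.78 = 34.93 m.
Σ(b_i/K_i) = 11.8/2.29e-05 + 12.6/1350 + 3.75/2.51 + 6.78/103 = 5.153e+05 d.
K_eq = L / Σ(b_i/K_i) = 34.93 / 5.153e+05 = 6.779e-05 m/day.
Q = K_eq · A · (Δh/L) = 6.779e-05 × 341 × (11.8/34.93) = 0.007809 m³/day.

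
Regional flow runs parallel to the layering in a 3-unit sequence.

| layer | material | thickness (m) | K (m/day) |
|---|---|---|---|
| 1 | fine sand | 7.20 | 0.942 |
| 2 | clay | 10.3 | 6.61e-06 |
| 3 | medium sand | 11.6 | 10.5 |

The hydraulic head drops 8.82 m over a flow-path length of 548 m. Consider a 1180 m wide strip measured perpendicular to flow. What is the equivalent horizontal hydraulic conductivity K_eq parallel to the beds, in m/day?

Flow is parallel to layering, so each bed carries its own Darcy discharge and the transmissivities add.
Σ(K_i·b_i) = 0.942×7.20 + 6.61e-06×10.3 + 10.5×11.6 = 128.6 m²/day.
Total thickness b = 29.10 m, so K_eq = Σ(K_i·b_i)/b = 4.419 m/day.

4.42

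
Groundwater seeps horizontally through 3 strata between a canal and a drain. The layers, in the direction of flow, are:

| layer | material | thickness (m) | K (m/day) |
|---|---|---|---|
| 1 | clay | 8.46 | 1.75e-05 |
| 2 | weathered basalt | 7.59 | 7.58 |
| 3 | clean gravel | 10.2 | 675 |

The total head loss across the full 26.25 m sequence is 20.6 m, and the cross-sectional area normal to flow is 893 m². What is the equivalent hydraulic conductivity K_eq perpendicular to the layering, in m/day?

Flow is perpendicular to layering, so the layers act in series and the equivalent K is the thickness-weighted harmonic mean.
Total thickness L = 8.46 + 7.59 + 10.2 = 26.25 m.
Σ(b_i/K_i) = 8.46/1.75e-05 + 7.59/7.58 + 10.2/675 = 4.834e+05 d.
K_eq = L / Σ(b_i/K_i) = 26.25 / 4.834e+05 = 5.430e-05 m/day.

5.43e-05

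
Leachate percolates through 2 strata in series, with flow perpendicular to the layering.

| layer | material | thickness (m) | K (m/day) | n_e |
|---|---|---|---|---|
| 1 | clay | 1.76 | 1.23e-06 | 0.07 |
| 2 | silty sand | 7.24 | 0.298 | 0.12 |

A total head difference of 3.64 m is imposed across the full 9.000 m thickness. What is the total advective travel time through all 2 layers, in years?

With flow normal to the layers, continuity requires the same specific discharge q through every layer.
Σ(b_i/K_i) = 1.76/1.23e-06 + 7.24/0.298 = 1.431e+06 d.
q = Δh / Σ(b_i/K_i) = 3.64 / 1.431e+06 = 2.544e-06 m/day.
In each layer the seepage velocity is v_i = q/n_i, so the layer transit time is t_i = b_i·n_i / q:
  layer 1 (clay): t_1 = 1.76 × 0.07 / 2.544e-06 = 48431 d
  layer 2 (silty sand): t_2 = 7.24 × 0.12 / 2.544e-06 = 3.415e+05 d
Total t = Σ t_i = 3.900e+05 days = 1068 years.

1070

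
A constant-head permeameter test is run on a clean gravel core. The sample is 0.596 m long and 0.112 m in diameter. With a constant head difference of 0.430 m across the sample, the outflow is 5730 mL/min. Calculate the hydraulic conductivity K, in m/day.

1160

Cross-sectional area A = π·(d/2)² = π × (0.112/2)² = 0.009852 m².
Convert discharge: 5730 mL/min = 9.550e-05 m³/s.
Darcy's law rearranged: K = Q·L / (A·Δh) = 9.550e-05 × 0.596 / (0.009852 × 0.430) = 0.01344 m/s = 1161 m/day.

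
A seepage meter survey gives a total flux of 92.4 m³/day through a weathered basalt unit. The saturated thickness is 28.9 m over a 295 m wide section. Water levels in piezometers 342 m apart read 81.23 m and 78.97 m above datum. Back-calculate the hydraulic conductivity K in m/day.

1.64

Cross-sectional area A = 295 × 28.9 = 8526 m².
Hydraulic gradient i = (81.23 − 78.97) / 342 = 2.26 / 342 = 0.006608.
From Q = K·A·i, K = Q / (A·i) = 92.4 / (8526 × 0.006608) = 1.640 m/day.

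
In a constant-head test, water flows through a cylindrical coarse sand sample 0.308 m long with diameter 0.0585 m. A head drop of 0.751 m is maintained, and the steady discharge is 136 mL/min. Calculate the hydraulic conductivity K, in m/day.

29.9

Cross-sectional area A = π·(d/2)² = π × (0.0585/2)² = 0.002688 m².
Convert discharge: 136 mL/min = 2.267e-06 m³/s.
Darcy's law rearranged: K = Q·L / (A·Δh) = 2.267e-06 × 0.308 / (0.002688 × 0.751) = 0.0003459 m/s = 29.88 m/day.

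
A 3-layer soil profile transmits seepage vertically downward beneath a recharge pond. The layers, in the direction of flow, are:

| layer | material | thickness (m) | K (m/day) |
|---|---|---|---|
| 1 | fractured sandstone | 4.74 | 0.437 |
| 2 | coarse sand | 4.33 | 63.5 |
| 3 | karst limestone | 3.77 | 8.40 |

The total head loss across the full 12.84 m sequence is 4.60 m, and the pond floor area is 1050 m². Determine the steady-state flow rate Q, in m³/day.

425

Flow is perpendicular to layering, so the layers act in series and the equivalent K is the thickness-weighted harmonic mean.
Total thickness L = 4.74 + 4.33 + 3.77 = 12.84 m.
Σ(b_i/K_i) = 4.74/0.437 + 4.33/63.5 + 3.77/8.40 = 11.36 d.
K_eq = L / Σ(b_i/K_i) = 12.84 / 11.36 = 1.130 m/day.
Q = K_eq · A · (Δh/L) = 1.130 × 1050 × (4.60/12.84) = 425.0 m³/day.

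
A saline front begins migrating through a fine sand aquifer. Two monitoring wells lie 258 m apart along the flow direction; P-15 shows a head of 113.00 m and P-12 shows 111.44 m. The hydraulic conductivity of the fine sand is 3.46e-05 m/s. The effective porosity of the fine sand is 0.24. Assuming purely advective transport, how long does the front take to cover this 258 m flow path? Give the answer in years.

9.38

Convert K: 3.46e-05 m/s × 86400 = 2.989 m/day.
Hydraulic gradient i = (113.00 − 111.44) / 258 = 1.56 / 258 = 0.006047.
Darcy flux q = K · i = 2.989 × 0.006047 = 0.01808 m/day.
Seepage velocity v = q / n_e = 0.01808 / 0.24 = 0.07532 m/day.
Travel time t = L / v = 258 / 0.07532 = 3426 days = 9.379 years.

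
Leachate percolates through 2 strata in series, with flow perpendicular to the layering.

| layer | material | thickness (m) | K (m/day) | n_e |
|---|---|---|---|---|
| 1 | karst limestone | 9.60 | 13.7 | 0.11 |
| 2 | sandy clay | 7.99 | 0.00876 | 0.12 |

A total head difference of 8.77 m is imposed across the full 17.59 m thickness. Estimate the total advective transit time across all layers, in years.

With flow normal to the layers, continuity requires the same specific discharge q through every layer.
Σ(b_i/K_i) = 9.60/13.7 + 7.99/0.00876 = 912.8 d.
q = Δh / Σ(b_i/K_i) = 8.77 / 912.8 = 0.009608 m/day.
In each layer the seepage velocity is v_i = q/n_i, so the layer transit time is t_i = b_i·n_i / q:
  layer 1 (karst limestone): t_1 = 9.60 × 0.11 / 0.009608 = 109.9 d
  layer 2 (sandy clay): t_2 = 7.99 × 0.12 / 0.009608 = 99.79 d
Total t = Σ t_i = 209.7 days = 0.5741 years.

0.574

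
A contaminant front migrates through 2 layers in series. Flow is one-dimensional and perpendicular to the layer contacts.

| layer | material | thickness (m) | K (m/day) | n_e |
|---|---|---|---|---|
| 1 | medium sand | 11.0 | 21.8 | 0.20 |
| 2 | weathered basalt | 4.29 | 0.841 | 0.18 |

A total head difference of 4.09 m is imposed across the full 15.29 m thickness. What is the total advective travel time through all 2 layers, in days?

4.07

With flow normal to the layers, continuity requires the same specific discharge q through every layer.
Σ(b_i/K_i) = 11.0/21.8 + 4.29/0.841 = 5.606 d.
q = Δh / Σ(b_i/K_i) = 4.09 / 5.606 = 0.7296 m/day.
In each layer the seepage velocity is v_i = q/n_i, so the layer transit time is t_i = b_i·n_i / q:
  layer 1 (medium sand): t_1 = 11.0 × 0.20 / 0.7296 = 3.015 d
  layer 2 (weathered basalt): t_2 = 4.29 × 0.18 / 0.7296 = 1.058 d
Total t = Σ t_i = 4.074 days.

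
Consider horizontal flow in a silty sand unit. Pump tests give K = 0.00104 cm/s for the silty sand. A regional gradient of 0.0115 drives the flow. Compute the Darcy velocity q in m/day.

0.0103

Convert K: 0.00104 cm/s × 864 = 0.8986 m/day.
Hydraulic gradient i = 0.0115.
Specific discharge q = K · i = 0.8986 × 0.01150 = 0.01033 m/day.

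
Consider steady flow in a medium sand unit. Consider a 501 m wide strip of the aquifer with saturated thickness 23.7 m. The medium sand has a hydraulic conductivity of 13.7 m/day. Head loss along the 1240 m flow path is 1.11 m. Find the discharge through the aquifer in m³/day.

Cross-sectional area A = 501 × 23.7 = 11874 m².
Hydraulic gradient i = Δh / L = 1.11 / 1240 = 0.0008952.
Darcy's law: Q = K · A · i = 13.70 × 11874 × 0.0008952 = 145.6 m³/day.

146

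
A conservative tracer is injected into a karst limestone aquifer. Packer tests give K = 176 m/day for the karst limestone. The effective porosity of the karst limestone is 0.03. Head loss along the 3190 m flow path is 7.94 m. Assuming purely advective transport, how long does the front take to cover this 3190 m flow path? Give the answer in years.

0.598

Hydraulic gradient i = Δh / L = 7.94 / 3190 = 0.002489.
Darcy flux q = K · i = 176.0 × 0.002489 = 0.4381 m/day.
Seepage velocity v = q / n_e = 0.4381 / 0.03 = 14.60 m/day.
Travel time t = L / v = 3190 / 14.60 = 218.5 days = 0.5981 years.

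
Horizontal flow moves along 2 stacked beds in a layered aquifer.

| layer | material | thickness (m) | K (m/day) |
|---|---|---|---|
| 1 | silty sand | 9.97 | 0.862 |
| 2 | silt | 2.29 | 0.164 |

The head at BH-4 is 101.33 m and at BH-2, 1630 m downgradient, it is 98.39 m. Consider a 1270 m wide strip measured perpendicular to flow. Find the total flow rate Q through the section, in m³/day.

Flow is parallel to layering, so each bed carries its own Darcy discharge and the transmissivities add.
Σ(K_i·b_i) = 0.862×9.97 + 0.164×2.29 = 8.970 m²/day.
Hydraulic gradient i = (101.33 − 98.39) / 1630 = 2.94 / 1630 = 0.001804.
Q = Σ(K_i·b_i) · W · i = 8.970 × 1270 × 0.001804 = 20.55 m³/day.

20.5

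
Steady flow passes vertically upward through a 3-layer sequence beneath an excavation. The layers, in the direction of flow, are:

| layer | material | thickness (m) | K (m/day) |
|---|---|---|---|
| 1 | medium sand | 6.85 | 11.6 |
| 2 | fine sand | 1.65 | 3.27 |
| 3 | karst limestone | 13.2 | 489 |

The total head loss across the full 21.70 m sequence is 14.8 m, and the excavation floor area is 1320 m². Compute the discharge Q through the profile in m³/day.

17400

Flow is perpendicular to layering, so the layers act in series and the equivalent K is the thickness-weighted harmonic mean.
Total thickness L = 6.85 + 1.65 + 13.2 = 21.70 m.
Σ(b_i/K_i) = 6.85/11.6 + 1.65/3.27 + 13.2/489 = 1.122 d.
K_eq = L / Σ(b_i/K_i) = 21.70 / 1.122 = 19.34 m/day.
Q = K_eq · A · (Δh/L) = 19.34 × 1320 × (14.8/21.70) = 17410 m³/day.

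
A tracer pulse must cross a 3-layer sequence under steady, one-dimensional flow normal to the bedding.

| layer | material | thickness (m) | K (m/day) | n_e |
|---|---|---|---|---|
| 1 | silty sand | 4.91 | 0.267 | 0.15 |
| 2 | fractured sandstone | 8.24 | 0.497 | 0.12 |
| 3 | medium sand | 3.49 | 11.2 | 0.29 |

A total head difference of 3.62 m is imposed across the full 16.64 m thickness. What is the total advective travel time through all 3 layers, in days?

With flow normal to the layers, continuity requires the same specific discharge q through every layer.
Σ(b_i/K_i) = 4.91/0.267 + 8.24/0.497 + 3.49/11.2 = 35.28 d.
q = Δh / Σ(b_i/K_i) = 3.62 / 35.28 = 0.1026 m/day.
In each layer the seepage velocity is v_i = q/n_i, so the layer transit time is t_i = b_i·n_i / q:
  layer 1 (silty sand): t_1 = 4.91 × 0.15 / 0.1026 = 7.178 d
  layer 2 (fractured sandstone): t_2 = 8.24 × 0.12 / 0.1026 = 9.637 d
  layer 3 (medium sand): t_3 = 3.49 × 0.29 / 0.1026 = 9.864 d
Total t = Σ t_i = 26.68 days.

26.7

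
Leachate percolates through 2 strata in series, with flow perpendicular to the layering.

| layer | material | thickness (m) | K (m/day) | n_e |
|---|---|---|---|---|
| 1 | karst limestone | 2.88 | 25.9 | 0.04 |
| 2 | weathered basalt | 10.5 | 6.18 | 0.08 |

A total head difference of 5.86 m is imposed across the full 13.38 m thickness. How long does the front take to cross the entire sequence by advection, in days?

0.295

With flow normal to the layers, continuity requires the same specific discharge q through every layer.
Σ(b_i/K_i) = 2.88/25.9 + 10.5/6.18 = 1.810 d.
q = Δh / Σ(b_i/K_i) = 5.86 / 1.810 = 3.237 m/day.
In each layer the seepage velocity is v_i = q/n_i, so the layer transit time is t_i = b_i·n_i / q:
  layer 1 (karst limestone): t_1 = 2.88 × 0.04 / 3.237 = 0.03559 d
  layer 2 (weathered basalt): t_2 = 10.5 × 0.08 / 3.237 = 0.2595 d
Total t = Σ t_i = 0.2951 days.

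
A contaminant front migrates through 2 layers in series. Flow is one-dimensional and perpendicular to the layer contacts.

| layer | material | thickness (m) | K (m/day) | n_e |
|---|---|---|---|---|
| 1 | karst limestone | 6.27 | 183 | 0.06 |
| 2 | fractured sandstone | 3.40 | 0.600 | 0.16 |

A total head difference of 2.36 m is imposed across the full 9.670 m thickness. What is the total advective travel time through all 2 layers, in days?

2.22

With flow normal to the layers, continuity requires the same specific discharge q through every layer.
Σ(b_i/K_i) = 6.27/183 + 3.40/0.600 = 5.701 d.
q = Δh / Σ(b_i/K_i) = 2.36 / 5.701 = 0.4140 m/day.
In each layer the seepage velocity is v_i = q/n_i, so the layer transit time is t_i = b_i·n_i / q:
  layer 1 (karst limestone): t_1 = 6.27 × 0.06 / 0.4140 = 0.9088 d
  layer 2 (fractured sandstone): t_2 = 3.40 × 0.16 / 0.4140 = 1.314 d
Total t = Σ t_i = 2.223 days.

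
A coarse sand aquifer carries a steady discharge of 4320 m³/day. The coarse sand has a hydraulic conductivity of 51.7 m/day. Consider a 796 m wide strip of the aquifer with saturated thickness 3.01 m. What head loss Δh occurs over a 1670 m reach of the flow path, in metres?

58.2

Cross-sectional area A = 796 × 3.01 = 2396 m².
From Q = K·A·i, i = Q / (K·A) = 4320 / (51.70 × 2396) = 0.03487.
Head loss Δh = i · L = 0.03487 × 1670 = 58.24 m.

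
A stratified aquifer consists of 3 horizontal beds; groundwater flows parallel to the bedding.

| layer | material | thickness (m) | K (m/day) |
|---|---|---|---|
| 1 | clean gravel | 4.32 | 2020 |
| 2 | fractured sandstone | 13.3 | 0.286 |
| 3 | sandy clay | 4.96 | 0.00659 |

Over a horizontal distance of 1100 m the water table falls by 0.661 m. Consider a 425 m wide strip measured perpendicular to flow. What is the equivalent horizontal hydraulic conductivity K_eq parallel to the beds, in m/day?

387

Flow is parallel to layering, so each bed carries its own Darcy discharge and the transmissivities add.
Σ(K_i·b_i) = 2020×4.32 + 0.286×13.3 + 0.00659×4.96 = 8730 m²/day.
Total thickness b = 22.58 m, so K_eq = Σ(K_i·b_i)/b = 386.6 m/day.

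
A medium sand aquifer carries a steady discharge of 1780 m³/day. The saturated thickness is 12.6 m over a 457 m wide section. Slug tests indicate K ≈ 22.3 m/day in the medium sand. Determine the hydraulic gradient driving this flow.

0.0139

Cross-sectional area A = 457 × 12.6 = 5758 m².
From Q = K·A·i, i = Q / (K·A) = 1780 / (22.30 × 5758) = 0.01386.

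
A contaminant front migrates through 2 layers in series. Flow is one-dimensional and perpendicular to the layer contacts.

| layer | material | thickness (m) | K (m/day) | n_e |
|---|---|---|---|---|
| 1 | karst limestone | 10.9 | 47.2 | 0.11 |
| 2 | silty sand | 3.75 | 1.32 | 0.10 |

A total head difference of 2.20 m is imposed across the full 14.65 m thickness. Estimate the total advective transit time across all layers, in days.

With flow normal to the layers, continuity requires the same specific discharge q through every layer.
Σ(b_i/K_i) = 10.9/47.2 + 3.75/1.32 = 3.072 d.
q = Δh / Σ(b_i/K_i) = 2.20 / 3.072 = 0.7162 m/day.
In each layer the seepage velocity is v_i = q/n_i, so the layer transit time is t_i = b_i·n_i / q:
  layer 1 (karst limestone): t_1 = 10.9 × 0.11 / 0.7162 = 1.674 d
  layer 2 (silty sand): t_2 = 3.75 × 0.10 / 0.7162 = 0.5236 d
Total t = Σ t_i = 2.198 days.

2.20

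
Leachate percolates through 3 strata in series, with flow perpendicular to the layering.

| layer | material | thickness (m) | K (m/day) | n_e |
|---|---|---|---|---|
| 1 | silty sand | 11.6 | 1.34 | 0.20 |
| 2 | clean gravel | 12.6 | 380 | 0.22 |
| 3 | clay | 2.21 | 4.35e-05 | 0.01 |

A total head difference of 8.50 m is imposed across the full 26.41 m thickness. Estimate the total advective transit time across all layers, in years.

83.7

With flow normal to the layers, continuity requires the same specific discharge q through every layer.
Σ(b_i/K_i) = 11.6/1.34 + 12.6/380 + 2.21/4.35e-05 = 50813 d.
q = Δh / Σ(b_i/K_i) = 8.50 / 50813 = 0.0001673 m/day.
In each layer the seepage velocity is v_i = q/n_i, so the layer transit time is t_i = b_i·n_i / q:
  layer 1 (silty sand): t_1 = 11.6 × 0.20 / 0.0001673 = 13869 d
  layer 2 (clean gravel): t_2 = 12.6 × 0.22 / 0.0001673 = 16571 d
  layer 3 (clay): t_3 = 2.21 × 0.01 / 0.0001673 = 132.1 d
Total t = Σ t_i = 30572 days = 83.70 years.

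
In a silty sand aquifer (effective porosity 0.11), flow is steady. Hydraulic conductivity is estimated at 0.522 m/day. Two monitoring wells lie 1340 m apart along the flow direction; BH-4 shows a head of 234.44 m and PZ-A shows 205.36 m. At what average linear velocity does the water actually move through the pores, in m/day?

0.103

Hydraulic gradient i = (234.44 − 205.36) / 1340 = 29.08 / 1340 = 0.02170.
Darcy flux q = K · i = 0.5220 × 0.02170 = 0.01133 m/day.
Seepage velocity v = q / n_e = 0.01133 / 0.11 = 0.1030 m/day.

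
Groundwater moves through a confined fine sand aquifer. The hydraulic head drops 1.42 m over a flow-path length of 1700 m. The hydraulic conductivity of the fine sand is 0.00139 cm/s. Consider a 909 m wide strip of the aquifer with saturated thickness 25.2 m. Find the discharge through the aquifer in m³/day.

Convert K: 0.00139 cm/s × 864 = 1.201 m/day.
Cross-sectional area A = 909 × 25.2 = 22907 m².
Hydraulic gradient i = Δh / L = 1.42 / 1700 = 0.0008353.
Darcy's law: Q = K · A · i = 1.201 × 22907 × 0.0008353 = 22.98 m³/day.

23.0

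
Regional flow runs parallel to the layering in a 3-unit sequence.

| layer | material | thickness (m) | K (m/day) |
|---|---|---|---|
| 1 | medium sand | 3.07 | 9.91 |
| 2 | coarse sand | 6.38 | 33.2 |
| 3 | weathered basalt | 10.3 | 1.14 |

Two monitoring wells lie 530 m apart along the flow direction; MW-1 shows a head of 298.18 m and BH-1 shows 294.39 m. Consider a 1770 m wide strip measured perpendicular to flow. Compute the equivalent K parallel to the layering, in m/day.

12.9

Flow is parallel to layering, so each bed carries its own Darcy discharge and the transmissivities add.
Σ(K_i·b_i) = 9.91×3.07 + 33.2×6.38 + 1.14×10.3 = 254.0 m²/day.
Total thickness b = 19.75 m, so K_eq = Σ(K_i·b_i)/b = 12.86 m/day.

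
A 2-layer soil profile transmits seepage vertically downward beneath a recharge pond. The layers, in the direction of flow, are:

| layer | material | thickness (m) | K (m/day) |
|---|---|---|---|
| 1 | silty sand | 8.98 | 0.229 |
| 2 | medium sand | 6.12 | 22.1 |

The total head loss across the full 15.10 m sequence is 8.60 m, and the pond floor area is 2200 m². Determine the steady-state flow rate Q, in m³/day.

479

Flow is perpendicular to layering, so the layers act in series and the equivalent K is the thickness-weighted harmonic mean.
Total thickness L = 8.98 + 6.12 = 15.10 m.
Σ(b_i/K_i) = 8.98/0.229 + 6.12/22.1 = 39.49 d.
K_eq = L / Σ(b_i/K_i) = 15.10 / 39.49 = 0.3824 m/day.
Q = K_eq · A · (Δh/L) = 0.3824 × 2200 × (8.60/15.10) = 479.1 m³/day.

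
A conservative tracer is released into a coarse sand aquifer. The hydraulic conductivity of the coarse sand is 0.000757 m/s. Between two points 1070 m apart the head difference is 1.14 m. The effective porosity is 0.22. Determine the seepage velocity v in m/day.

0.317

Convert K: 0.000757 m/s × 86400 = 65.40 m/day.
Hydraulic gradient i = Δh / L = 1.14 / 1070 = 0.001065.
Darcy flux q = K · i = 65.40 × 0.001065 = 0.06968 m/day.
Seepage velocity v = q / n_e = 0.06968 / 0.22 = 0.3167 m/day.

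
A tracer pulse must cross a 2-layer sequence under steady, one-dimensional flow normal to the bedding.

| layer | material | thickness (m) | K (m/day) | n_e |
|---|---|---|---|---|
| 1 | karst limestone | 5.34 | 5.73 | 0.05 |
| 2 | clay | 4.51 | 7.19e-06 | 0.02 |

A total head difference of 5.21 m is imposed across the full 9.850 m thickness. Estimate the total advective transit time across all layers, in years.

118

With flow normal to the layers, continuity requires the same specific discharge q through every layer.
Σ(b_i/K_i) = 5.34/5.73 + 4.51/7.19e-06 = 6.273e+05 d.
q = Δh / Σ(b_i/K_i) = 5.21 / 6.273e+05 = 8.306e-06 m/day.
In each layer the seepage velocity is v_i = q/n_i, so the layer transit time is t_i = b_i·n_i / q:
  layer 1 (karst limestone): t_1 = 5.34 × 0.05 / 8.306e-06 = 32146 d
  layer 2 (clay): t_2 = 4.51 × 0.02 / 8.306e-06 = 10860 d
Total t = Σ t_i = 43005 days = 117.7 years.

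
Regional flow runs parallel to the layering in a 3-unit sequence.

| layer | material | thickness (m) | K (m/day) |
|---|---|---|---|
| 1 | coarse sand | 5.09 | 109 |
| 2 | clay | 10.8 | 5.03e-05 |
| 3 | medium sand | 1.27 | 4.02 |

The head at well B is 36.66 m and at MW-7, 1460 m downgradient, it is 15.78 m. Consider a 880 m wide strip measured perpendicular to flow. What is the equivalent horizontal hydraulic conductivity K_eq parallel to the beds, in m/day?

Flow is parallel to layering, so each bed carries its own Darcy discharge and the transmissivities add.
Σ(K_i·b_i) = 109×5.09 + 5.03e-05×10.8 + 4.02×1.27 = 559.9 m²/day.
Total thickness b = 17.16 m, so K_eq = Σ(K_i·b_i)/b = 32.63 m/day.

32.6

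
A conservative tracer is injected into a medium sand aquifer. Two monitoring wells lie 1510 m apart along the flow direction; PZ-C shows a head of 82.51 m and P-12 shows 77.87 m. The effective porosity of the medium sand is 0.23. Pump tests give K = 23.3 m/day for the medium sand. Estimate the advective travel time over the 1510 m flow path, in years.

Hydraulic gradient i = (82.51 − 77.87) / 1510 = 4.64 / 1510 = 0.003073.
Darcy flux q = K · i = 23.30 × 0.003073 = 0.07160 m/day.
Seepage velocity v = q / n_e = 0.07160 / 0.23 = 0.3113 m/day.
Travel time t = L / v = 1510 / 0.3113 = 4851 days = 13.28 years.

13.3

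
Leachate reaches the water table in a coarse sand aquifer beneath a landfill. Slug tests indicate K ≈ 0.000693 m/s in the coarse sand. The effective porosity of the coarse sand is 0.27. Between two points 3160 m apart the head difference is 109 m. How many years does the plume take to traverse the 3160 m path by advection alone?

1.13

Convert K: 0.000693 m/s × 86400 = 59.88 m/day.
Hydraulic gradient i = Δh / L = 109 / 3160 = 0.03449.
Darcy flux q = K · i = 59.88 × 0.03449 = 2.065 m/day.
Seepage velocity v = q / n_e = 2.065 / 0.27 = 7.649 m/day.
Travel time t = L / v = 3160 / 7.649 = 413.1 days = 1.131 years.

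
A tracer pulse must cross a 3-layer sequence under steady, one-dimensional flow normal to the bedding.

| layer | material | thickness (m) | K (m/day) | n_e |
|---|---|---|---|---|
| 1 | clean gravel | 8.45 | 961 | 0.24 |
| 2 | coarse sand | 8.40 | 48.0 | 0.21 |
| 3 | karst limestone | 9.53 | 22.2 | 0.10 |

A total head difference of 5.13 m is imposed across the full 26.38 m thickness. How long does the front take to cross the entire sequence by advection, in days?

0.567

With flow normal to the layers, continuity requires the same specific discharge q through every layer.
Σ(b_i/K_i) = 8.45/961 + 8.40/48.0 + 9.53/22.2 = 0.6131 d.
q = Δh / Σ(b_i/K_i) = 5.13 / 0.6131 = 8.368 m/day.
In each layer the seepage velocity is v_i = q/n_i, so the layer transit time is t_i = b_i·n_i / q:
  layer 1 (clean gravel): t_1 = 8.45 × 0.24 / 8.368 = 0.2424 d
  layer 2 (coarse sand): t_2 = 8.40 × 0.21 / 8.368 = 0.2108 d
  layer 3 (karst limestone): t_3 = 9.53 × 0.10 / 8.368 = 0.1139 d
Total t = Σ t_i = 0.5671 days.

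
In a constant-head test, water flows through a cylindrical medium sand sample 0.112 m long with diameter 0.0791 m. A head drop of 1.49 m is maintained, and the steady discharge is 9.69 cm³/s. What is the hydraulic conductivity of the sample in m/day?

12.8

Cross-sectional area A = π·(d/2)² = π × (0.0791/2)² = 0.004914 m².
Convert discharge: 9.69 cm³/s = 9.690e-06 m³/s.
Darcy's law rearranged: K = Q·L / (A·Δh) = 9.690e-06 × 0.112 / (0.004914 × 1.49) = 0.0001482 m/s = 12.81 m/day.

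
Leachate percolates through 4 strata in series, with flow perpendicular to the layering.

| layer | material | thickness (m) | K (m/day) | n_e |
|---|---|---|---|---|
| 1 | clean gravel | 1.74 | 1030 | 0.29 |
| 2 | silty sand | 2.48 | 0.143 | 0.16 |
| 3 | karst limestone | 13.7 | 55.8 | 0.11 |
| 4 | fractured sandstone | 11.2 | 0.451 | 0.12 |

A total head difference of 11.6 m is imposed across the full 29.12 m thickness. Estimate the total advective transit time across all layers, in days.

With flow normal to the layers, continuity requires the same specific discharge q through every layer.
Σ(b_i/K_i) = 1.74/1030 + 2.48/0.143 + 13.7/55.8 + 11.2/0.451 = 42.42 d.
q = Δh / Σ(b_i/K_i) = 11.6 / 42.42 = 0.2734 m/day.
In each layer the seepage velocity is v_i = q/n_i, so the layer transit time is t_i = b_i·n_i / q:
  layer 1 (clean gravel): t_1 = 1.74 × 0.29 / 0.2734 = 1.845 d
  layer 2 (silty sand): t_2 = 2.48 × 0.16 / 0.2734 = 1.451 d
  layer 3 (karst limestone): t_3 = 13.7 × 0.11 / 0.2734 = 5.511 d
  layer 4 (fractured sandstone): t_4 = 11.2 × 0.12 / 0.2734 = 4.915 d
Total t = Σ t_i = 13.72 days.

13.7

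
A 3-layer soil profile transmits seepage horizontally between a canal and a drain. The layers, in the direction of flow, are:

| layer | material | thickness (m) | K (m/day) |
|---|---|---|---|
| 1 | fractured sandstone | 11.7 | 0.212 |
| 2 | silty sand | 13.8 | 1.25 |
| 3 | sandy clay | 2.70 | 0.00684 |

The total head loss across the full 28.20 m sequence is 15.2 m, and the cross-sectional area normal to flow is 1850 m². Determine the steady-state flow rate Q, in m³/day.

61.0

Flow is perpendicular to layering, so the layers act in series and the equivalent K is the thickness-weighted harmonic mean.
Total thickness L = 11.7 + 13.8 + 2.70 = 28.20 m.
Σ(b_i/K_i) = 11.7/0.212 + 13.8/1.25 + 2.70/0.00684 = 461.0 d.
K_eq = L / Σ(b_i/K_i) = 28.20 / 461.0 = 0.06118 m/day.
Q = K_eq · A · (Δh/L) = 0.06118 × 1850 × (15.2/28.20) = 61.00 m³/day.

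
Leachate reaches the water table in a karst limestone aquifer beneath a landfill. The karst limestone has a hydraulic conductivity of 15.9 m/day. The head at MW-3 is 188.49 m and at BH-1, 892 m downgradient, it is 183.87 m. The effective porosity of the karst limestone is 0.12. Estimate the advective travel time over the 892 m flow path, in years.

3.56

Hydraulic gradient i = (188.49 − 183.87) / 892 = 4.62 / 892 = 0.005179.
Darcy flux q = K · i = 15.90 × 0.005179 = 0.08235 m/day.
Seepage velocity v = q / n_e = 0.08235 / 0.12 = 0.6863 m/day.
Travel time t = L / v = 892 / 0.6863 = 1300 days = 3.559 years.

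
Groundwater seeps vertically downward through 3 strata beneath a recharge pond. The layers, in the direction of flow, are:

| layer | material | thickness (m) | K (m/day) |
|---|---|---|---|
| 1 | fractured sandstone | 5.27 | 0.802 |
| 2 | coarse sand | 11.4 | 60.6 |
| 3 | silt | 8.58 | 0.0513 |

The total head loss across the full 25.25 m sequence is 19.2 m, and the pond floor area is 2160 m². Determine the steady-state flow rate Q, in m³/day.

238

Flow is perpendicular to layering, so the layers act in series and the equivalent K is the thickness-weighted harmonic mean.
Total thickness L = 5.27 + 11.4 + 8.58 = 25.25 m.
Σ(b_i/K_i) = 5.27/0.802 + 11.4/60.6 + 8.58/0.0513 = 174.0 d.
K_eq = L / Σ(b_i/K_i) = 25.25 / 174.0 = 0.1451 m/day.
Q = K_eq · A · (Δh/L) = 0.1451 × 2160 × (19.2/25.25) = 238.3 m³/day.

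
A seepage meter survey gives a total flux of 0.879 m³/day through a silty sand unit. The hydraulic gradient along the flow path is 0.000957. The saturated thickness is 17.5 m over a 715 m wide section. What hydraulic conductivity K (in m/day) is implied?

Cross-sectional area A = 715 × 17.5 = 12512 m².
Hydraulic gradient i = 0.000957.
From Q = K·A·i, K = Q / (A·i) = 0.879 / (12512 × 0.0009570) = 0.07341 m/day.

0.0734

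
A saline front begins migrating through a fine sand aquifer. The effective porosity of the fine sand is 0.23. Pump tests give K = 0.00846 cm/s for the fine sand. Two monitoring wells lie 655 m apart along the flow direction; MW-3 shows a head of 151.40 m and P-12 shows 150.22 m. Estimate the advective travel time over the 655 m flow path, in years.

31.3

Convert K: 0.00846 cm/s × 864 = 7.309 m/day.
Hydraulic gradient i = (151.40 − 150.22) / 655 = 1.18 / 655 = 0.001802.
Darcy flux q = K · i = 7.309 × 0.001802 = 0.01317 m/day.
Seepage velocity v = q / n_e = 0.01317 / 0.23 = 0.05725 m/day.
Travel time t = L / v = 655 / 0.05725 = 11440 days = 31.32 years.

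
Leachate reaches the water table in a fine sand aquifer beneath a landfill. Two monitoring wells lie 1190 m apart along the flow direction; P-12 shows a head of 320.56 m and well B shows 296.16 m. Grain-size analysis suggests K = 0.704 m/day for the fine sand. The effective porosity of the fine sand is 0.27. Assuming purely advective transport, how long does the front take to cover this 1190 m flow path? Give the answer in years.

60.9

Hydraulic gradient i = (320.56 − 296.16) / 1190 = 24.4 / 1190 = 0.02050.
Darcy flux q = K · i = 0.7040 × 0.02050 = 0.01443 m/day.
Seepage velocity v = q / n_e = 0.01443 / 0.27 = 0.05346 m/day.
Travel time t = L / v = 1190 / 0.05346 = 22258 days = 60.94 years.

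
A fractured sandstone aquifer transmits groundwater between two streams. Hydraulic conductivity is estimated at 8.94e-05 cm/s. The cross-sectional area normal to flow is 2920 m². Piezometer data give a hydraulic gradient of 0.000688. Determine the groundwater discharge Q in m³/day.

0.155

Convert K: 8.94e-05 cm/s × 864 = 0.07724 m/day.
Hydraulic gradient i = 0.000688.
Darcy's law: Q = K · A · i = 0.07724 × 2920 × 0.0006880 = 0.1552 m³/day.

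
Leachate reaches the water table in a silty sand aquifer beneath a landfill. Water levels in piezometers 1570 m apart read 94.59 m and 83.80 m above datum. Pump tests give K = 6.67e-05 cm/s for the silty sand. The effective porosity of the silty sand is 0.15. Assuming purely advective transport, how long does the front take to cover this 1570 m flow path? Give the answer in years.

1630

Convert K: 6.67e-05 cm/s × 864 = 0.05763 m/day.
Hydraulic gradient i = (94.59 − 83.80) / 1570 = 10.79 / 1570 = 0.006873.
Darcy flux q = K · i = 0.05763 × 0.006873 = 0.0003961 m/day.
Seepage velocity v = q / n_e = 0.0003961 / 0.15 = 0.002640 m/day.
Travel time t = L / v = 1570 / 0.002640 = 5.946e+05 days = 1628 years.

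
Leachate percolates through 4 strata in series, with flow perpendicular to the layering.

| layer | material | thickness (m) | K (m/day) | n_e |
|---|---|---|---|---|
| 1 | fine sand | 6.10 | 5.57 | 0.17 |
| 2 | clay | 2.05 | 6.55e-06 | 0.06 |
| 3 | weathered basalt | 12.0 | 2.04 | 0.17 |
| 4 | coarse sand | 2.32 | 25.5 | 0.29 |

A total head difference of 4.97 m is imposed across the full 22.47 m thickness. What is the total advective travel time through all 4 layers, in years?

With flow normal to the layers, continuity requires the same specific discharge q through every layer.
Σ(b_i/K_i) = 6.10/5.57 + 2.05/6.55e-06 + 12.0/2.04 + 2.32/25.5 = 3.130e+05 d.
q = Δh / Σ(b_i/K_i) = 4.97 / 3.130e+05 = 1.588e-05 m/day.
In each layer the seepage velocity is v_i = q/n_i, so the layer transit time is t_i = b_i·n_i / q:
  layer 1 (fine sand): t_1 = 6.10 × 0.17 / 1.588e-05 = 65305 d
  layer 2 (clay): t_2 = 2.05 × 0.06 / 1.588e-05 = 7746 d
  layer 3 (weathered basalt): t_3 = 12.0 × 0.17 / 1.588e-05 = 1.285e+05 d
  layer 4 (coarse sand): t_4 = 2.32 × 0.29 / 1.588e-05 = 42369 d
Total t = Σ t_i = 2.439e+05 days = 667.7 years.

668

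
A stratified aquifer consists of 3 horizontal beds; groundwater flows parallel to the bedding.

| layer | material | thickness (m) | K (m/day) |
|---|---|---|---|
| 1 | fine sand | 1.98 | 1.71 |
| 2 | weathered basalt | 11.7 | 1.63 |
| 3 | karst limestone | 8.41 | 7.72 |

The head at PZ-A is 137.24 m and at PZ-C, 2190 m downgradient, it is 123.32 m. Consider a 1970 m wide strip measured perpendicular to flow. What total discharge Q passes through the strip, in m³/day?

1090

Flow is parallel to layering, so each bed carries its own Darcy discharge and the transmissivities add.
Σ(K_i·b_i) = 1.71×1.98 + 1.63×11.7 + 7.72×8.41 = 87.38 m²/day.
Hydraulic gradient i = (137.24 − 123.32) / 2190 = 13.92 / 2190 = 0.006356.
Q = Σ(K_i·b_i) · W · i = 87.38 × 1970 × 0.006356 = 1094 m³/day.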